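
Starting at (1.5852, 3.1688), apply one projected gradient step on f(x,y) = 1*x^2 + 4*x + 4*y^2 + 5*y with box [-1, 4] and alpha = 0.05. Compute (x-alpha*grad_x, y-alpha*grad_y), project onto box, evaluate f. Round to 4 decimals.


Step 1: Compute gradient at (1.5852, 3.1688).
grad_x = 2*1*1.5852 + 4 = 7.1704
grad_y = 2*4*3.1688 + 5 = 30.3504
Step 2: Gradient step.
x_raw = 1.5852 - 0.05*7.1704 = 1.2267
y_raw = 3.1688 - 0.05*30.3504 = 1.6513
Step 3: Project onto [-1, 4].
x_proj = clip(1.2267) = 1.2267
y_proj = clip(1.6513) = 1.6513
Step 4: Evaluate f.
f(1.2267, 1.6513) = 25.5748


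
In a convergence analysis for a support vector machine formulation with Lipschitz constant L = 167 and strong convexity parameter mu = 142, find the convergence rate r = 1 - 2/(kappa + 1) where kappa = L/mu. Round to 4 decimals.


Step 1: Compute the condition number.
kappa = L/mu = 167/142 = 1.1761
Step 2: Compute the convergence rate.
r = 1 - 2/(kappa + 1) = 1 - 2*mu/(L + mu) = (L - mu)/(L + mu) = 25/309 = 0.0809


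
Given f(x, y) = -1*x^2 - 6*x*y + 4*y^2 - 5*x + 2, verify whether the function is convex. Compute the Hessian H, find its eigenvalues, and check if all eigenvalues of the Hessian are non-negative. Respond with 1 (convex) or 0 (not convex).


The Hessian of f(x,y) = -1*x^2 - 6*x*y + 4*y^2 - 5*x + 2 is:
H = [[-2, -6], [-6, 8]]
Trace = -2 + 8 = 6
Determinant = -2*8 - (-6)^2 = -52
Discriminant = (6)^2 - 4*-52 = 244.0
Eigenvalues: lambda_1 = -4.8102, lambda_2 = 10.8102
The function is not convex.

0


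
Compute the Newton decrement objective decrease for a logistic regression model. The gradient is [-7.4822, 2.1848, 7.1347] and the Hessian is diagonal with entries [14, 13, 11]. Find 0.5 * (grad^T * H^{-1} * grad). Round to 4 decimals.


Step 1: H is diagonal, so H^(-1) * g = [-0.5344, 0.1681, 0.6486].
Step 2: g^T H^(-1) g = sum_i g_i^2 / H_ii
  = (-7.4822)^2/14 + (2.1848)^2/13 + (7.1347)^2/11
  = 3.9988 + 0.3672 + 4.6276 = 8.9936
Step 3: Objective decrease = 0.5 * g^T H^(-1) g = 4.4968


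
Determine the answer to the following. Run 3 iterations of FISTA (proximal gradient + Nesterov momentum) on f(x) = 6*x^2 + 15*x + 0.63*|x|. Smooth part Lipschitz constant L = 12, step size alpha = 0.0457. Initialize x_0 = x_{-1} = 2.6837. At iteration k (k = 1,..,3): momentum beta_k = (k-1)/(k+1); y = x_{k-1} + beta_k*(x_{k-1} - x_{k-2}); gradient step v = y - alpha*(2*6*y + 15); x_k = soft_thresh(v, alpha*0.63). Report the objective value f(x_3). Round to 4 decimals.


FISTA on f(x) = 6*x^2 + 15*x + 0.63*|x|
L = 12, alpha = 0.0457
Iteration 1: beta = 0.0, y = 2.6837 + 0.0*(2.6837 - 2.6837) = 2.6837
  grad(y) = 47.2044, v = y - alpha*grad = 0.5265
  prox(v) = soft_thresh(0.5265, 0.0288) = 0.4977
Iteration 2: beta = 0.3333, y = 0.4977 + 0.3333*(0.4977 - 2.6837) = -0.231
  grad(y) = 12.2279, v = y - alpha*grad = -0.7898
  prox(v) = soft_thresh(-0.7898, 0.0288) = -0.761
Iteration 3: beta = 0.5, y = -0.761 + 0.5*(-0.761 - 0.4977) = -1.3904
  grad(y) = -1.6846, v = y - alpha*grad = -1.3134
  prox(v) = soft_thresh(-1.3134, 0.0288) = -1.2846
f(x_3) = 6*(-1.2846)^2 + 15*(-1.2846) + 0.63*|-1.2846| = -8.5585


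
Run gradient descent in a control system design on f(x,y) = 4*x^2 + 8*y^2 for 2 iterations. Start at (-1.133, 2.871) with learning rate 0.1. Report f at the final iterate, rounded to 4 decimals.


Gradient descent on f(x,y) = 4*x^2 + 8*y^2.
Starting point: (-1.133, 2.871), alpha = 0.1
Step 1: grad_x = 2*4*-1.133 = -9.064, grad_y = 2*8*2.871 = 45.936
  x_1 = -1.133 - 0.1*-9.064 = -0.2266
  y_1 = 2.871 - 0.1*45.936 = -1.7226
Step 2: grad_x = 2*4*-0.2266 = -1.8128, grad_y = 2*8*-1.7226 = -27.5616
  x_2 = -0.2266 - 0.1*-1.8128 = -0.0453
  y_2 = -1.7226 - 0.1*-27.5616 = 1.0336
f(-0.0453, 1.0336) = 4*(-0.0453)^2 + 8*1.0336^2 = 8.5542


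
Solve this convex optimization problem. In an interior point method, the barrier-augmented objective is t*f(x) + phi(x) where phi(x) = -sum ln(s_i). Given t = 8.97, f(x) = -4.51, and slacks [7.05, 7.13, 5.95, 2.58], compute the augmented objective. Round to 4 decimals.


Step 1: Compute log-barrier.
ln values: [1.953, 1.9643, 1.7834, 0.9478]
phi = -(1.953 + 1.9643 + 1.7834 + 0.9478) = -6.6485
Step 2: Compute augmented objective.
t*f(x) = 8.97*-4.51 = -40.4547
Total = -40.4547 - 6.6485 = -47.1032


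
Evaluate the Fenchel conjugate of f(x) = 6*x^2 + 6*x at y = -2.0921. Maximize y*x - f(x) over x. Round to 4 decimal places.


f*(y) = sup_x {y*x - a*x^2 - b*x} = sup_x {(y-b)*x - a*x^2}
FOC: (y - b) - 2a*x = 0 => x* = (y - b)/(2a)
x* = (-2.0921 - 6)/(2*6) = -0.6743
f*(-2.0921) = (y-b)^2/(4a) = (-2.0921 - 6)^2/(4*6)
= 65.4821/24 = 2.7284


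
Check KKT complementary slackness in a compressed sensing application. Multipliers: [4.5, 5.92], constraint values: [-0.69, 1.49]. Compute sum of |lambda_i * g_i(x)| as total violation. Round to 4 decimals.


KKT complementary slackness check:
lambda_1 * g_1 = 4.5 * -0.69 = -3.105
lambda_2 * g_2 = 5.92 * 1.49 = 8.8208
Total violation = 3.105 + 8.8208 = 11.9258


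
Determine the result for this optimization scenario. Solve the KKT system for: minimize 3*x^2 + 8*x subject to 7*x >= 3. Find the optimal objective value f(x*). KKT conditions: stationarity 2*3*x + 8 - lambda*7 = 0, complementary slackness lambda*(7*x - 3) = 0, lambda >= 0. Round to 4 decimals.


Step 1: Try lambda = 0 (constraint inactive).
x_unc = -8/(2*3) = -1.3333
Check: 7*-1.3333 = -9.3331 < 3 -- violated!
Step 2: Constraint must be active: 7*x = 3
x* = 3/7 = 0.4286 (rounded; the exact value 3/7 is used below)
lambda = (2*3*(3/7) + 8)/7 = 1.5102
Step 3: Compute optimal value.
f(x*) = 3*(3/7)^2 + 8*(3/7) = 3.9796


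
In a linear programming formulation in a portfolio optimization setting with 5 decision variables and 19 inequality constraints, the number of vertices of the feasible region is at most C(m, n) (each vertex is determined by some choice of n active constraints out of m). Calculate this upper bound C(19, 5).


Each vertex corresponds to some choice of n active constraints out of m, so the number of vertices is at most C(m, n) = m! / (n!(m-n)!).
m = 19, n = 5
Numerator: 19 * 18 * 17 * 16 * 15
Denominator: 5! = 120
C(19, 5) = 11628


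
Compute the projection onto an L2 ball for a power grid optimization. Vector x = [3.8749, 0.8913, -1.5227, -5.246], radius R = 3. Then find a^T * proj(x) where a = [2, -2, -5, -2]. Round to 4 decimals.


Step 1: Compute ||x|| (intermediates to 6 decimals).
||x|| = sqrt(3.8749^2 + 0.8913^2 + (-1.5227)^2 + (-5.246)^2) = 6.75636
Step 2: Project.
Since ||x|| > R, scale = R/||x|| = 3/6.75636 = 0.444026, proj(x) = scale * x
proj(x) = [1.720556, 0.39576, -0.676118, -2.32936]
Step 3: Dot product.
a^T * proj(x) = 2*1.720556 - 2*0.39576 - 5*(-0.676118) - 2*(-2.32936) = 10.6889


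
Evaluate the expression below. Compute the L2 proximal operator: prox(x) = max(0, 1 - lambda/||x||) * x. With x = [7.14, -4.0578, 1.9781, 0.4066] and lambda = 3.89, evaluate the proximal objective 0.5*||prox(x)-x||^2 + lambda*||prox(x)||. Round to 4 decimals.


Step 1: Compute ||x||.
||x|| = 8.4572
Step 2: Compute scaling factor.
scale = max(0, 1 - 3.89/8.4572) = 0.54
Step 3: prox(x) = [3.8558, -2.1914, 1.0682, 0.2196]
||prox(x)|| = 4.5672
Step 4: Proximal objective.
0.5*||prox-x||^2 = 7.5661
lambda*||prox|| = 17.7664
Total = 25.3323


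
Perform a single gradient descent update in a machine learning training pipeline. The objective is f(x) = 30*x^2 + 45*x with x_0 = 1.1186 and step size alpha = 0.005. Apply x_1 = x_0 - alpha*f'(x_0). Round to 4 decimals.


We compute the gradient at x_0 and apply the update.
f'(x) = 60*x + 45
f'(1.1186) = 60*1.1186 + 45 = 112.116
x_1 = 1.1186 - 0.005*112.116 = 0.558


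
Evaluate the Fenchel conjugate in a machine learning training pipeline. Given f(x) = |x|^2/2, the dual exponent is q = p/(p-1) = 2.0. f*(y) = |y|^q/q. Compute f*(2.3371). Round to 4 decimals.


The conjugate exponent q satisfies 1/p + 1/q = 1.
p = 2, so q = 2/(2 - 1) = 2.0
|y|^q = 2.3371^2.0 = 5.462
f*(2.3371) = 5.462 / 2.0 = 2.731


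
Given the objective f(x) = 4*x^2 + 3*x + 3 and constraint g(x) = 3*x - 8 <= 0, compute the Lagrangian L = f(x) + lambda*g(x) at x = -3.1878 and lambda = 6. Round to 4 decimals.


Step 1: Evaluate f(x).
f(-3.1878) = 4*(-3.1878)^2 + 3*(-3.1878) + 3 = 34.0849
Step 2: Evaluate g(x).
g(-3.1878) = 3*-3.1878 - 8 = -17.5634
Step 3: Compute Lagrangian.
L = 34.0849 + 6*-17.5634 = -71.2955


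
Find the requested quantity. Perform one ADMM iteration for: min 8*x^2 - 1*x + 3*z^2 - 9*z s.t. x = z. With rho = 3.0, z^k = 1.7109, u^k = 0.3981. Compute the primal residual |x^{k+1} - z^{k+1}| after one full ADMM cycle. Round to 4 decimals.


ADMM iteration with rho = 3.0, z^k = 1.7109, u^k = 0.3981
Step 1: x-update.
Minimize 8*x^2 - 1*x + (3.0/2)*(x - 1.7109 + 0.3981)^2
FOC: (2*8 + 3.0)*x = 1 + 3.0*(1.7109 - 0.3981)
x^{k+1} = 0.2599
Step 2: z-update.
Minimize 3*z^2 - 9*z + (3.0/2)*(0.2599 - z + 0.3981)^2
FOC: (2*3 + 3.0)*z = 9 + 3.0*(0.2599 + 0.3981)
z^{k+1} = 1.2193
Step 3: u-update.
u^{k+1} = 0.3981 + 0.2599 - 1.2193 = -0.5613
Step 4: Primal residual = |0.2599 - 1.2193| = 0.9594


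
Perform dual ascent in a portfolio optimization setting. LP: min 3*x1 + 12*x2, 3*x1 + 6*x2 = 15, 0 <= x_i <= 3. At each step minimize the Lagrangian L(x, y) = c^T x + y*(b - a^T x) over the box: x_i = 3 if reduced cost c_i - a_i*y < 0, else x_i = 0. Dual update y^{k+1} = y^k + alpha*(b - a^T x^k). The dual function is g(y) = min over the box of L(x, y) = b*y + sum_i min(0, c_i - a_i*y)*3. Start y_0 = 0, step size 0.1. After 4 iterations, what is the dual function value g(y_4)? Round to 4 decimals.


Dual ascent for LP: min 3*x1 + 12*x2, 3*x1 + 6*x2 = 15, 0 <= x_i <= 3
Step 1: y^k = 0.0, reduced costs: (3.0, 12.0)
  x^k = (0.0, 0.0), subgradient = b - a^T x = 15.0
  y^{k+1} = 0.0 + 0.1*15.0 = 1.5
Step 2: y^k = 1.5, reduced costs: (-1.5, 3.0)
  x^k = (3.0, 0.0), subgradient = b - a^T x = 6.0
  y^{k+1} = 1.5 + 0.1*6.0 = 2.1
Step 3: y^k = 2.1, reduced costs: (-3.3, -0.6)
  x^k = (3.0, 3.0), subgradient = b - a^T x = -12.0
  y^{k+1} = 2.1 + 0.1*-12.0 = 0.9
Step 4: y^k = 0.9, reduced costs: (0.3, 6.6)
  x^k = (0.0, 0.0), subgradient = b - a^T x = 15.0
  y^{k+1} = 0.9 + 0.1*15.0 = 2.4
Dual objective at y_4 = 2.4: reduced costs (-4.2, -2.4), box minimizer x = (3.0, 3.0)
g(y_4) = b*y + (c1 - a1*y)*x1 + (c2 - a2*y)*x2 = 15*2.4 + (-4.2)*3.0 + (-2.4)*3.0 = 36.0 - 12.6 - 7.2 = 16.2


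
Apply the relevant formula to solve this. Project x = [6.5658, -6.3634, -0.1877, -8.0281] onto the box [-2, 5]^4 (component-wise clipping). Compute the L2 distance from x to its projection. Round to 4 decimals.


Project each component onto [-2, 5].
clip(6.5658) = 5.0, clip(-6.3634) = -2.0, clip(-0.1877) = -0.1877, clip(-8.0281) = -2.0
Projection = [5.0, -2.0, -0.1877, -2.0]
Squared diffs: [2.4517, 19.0393, 0.0, 36.338]
Distance = sqrt(57.829) = 7.6045


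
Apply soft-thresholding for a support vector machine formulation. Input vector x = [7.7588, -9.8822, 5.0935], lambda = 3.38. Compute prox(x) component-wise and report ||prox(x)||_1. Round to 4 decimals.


Soft-thresholding with lambda = 3.38:
prox(7.7588) = sign(7.7588)*max(|7.7588| - 3.38, 0) = 4.3788
prox(-9.8822) = sign(-9.8822)*max(|-9.8822| - 3.38, 0) = -6.5022
prox(5.0935) = sign(5.0935)*max(|5.0935| - 3.38, 0) = 1.7135
prox(x) = [4.3788, -6.5022, 1.7135]
||prox(x)||_1 = 4.3788 + 6.5022 + 1.7135 = 12.5945


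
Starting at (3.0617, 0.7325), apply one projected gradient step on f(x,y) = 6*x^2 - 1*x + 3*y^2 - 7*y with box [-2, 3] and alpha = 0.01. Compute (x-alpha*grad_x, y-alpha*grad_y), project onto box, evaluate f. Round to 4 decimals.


Step 1: Compute gradient at (3.0617, 0.7325).
grad_x = 2*6*3.0617 - 1 = 35.7404
grad_y = 2*3*0.7325 - 7 = -2.605
Step 2: Gradient step.
x_raw = 3.0617 - 0.01*35.7404 = 2.7043
y_raw = 0.7325 - 0.01*-2.605 = 0.7586
Step 3: Project onto [-2, 3].
x_proj = clip(2.7043) = 2.7043
y_proj = clip(0.7586) = 0.7586
Step 4: Evaluate f.
f(2.7043, 0.7586) = 37.5913


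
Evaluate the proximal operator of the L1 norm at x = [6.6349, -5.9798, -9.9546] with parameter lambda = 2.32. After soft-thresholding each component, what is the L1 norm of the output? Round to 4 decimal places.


Soft-thresholding with lambda = 2.32:
prox(6.6349) = sign(6.6349)*max(|6.6349| - 2.32, 0) = 4.3149
prox(-5.9798) = sign(-5.9798)*max(|-5.9798| - 2.32, 0) = -3.6598
prox(-9.9546) = sign(-9.9546)*max(|-9.9546| - 2.32, 0) = -7.6346
prox(x) = [4.3149, -3.6598, -7.6346]
||prox(x)||_1 = 4.3149 + 3.6598 + 7.6346 = 15.6093


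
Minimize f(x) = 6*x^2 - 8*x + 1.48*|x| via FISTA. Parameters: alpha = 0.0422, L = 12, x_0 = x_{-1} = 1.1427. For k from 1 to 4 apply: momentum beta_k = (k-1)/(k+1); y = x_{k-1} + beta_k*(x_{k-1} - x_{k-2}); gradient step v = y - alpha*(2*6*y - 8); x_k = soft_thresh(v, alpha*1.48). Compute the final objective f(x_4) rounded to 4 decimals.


FISTA on f(x) = 6*x^2 - 8*x + 1.48*|x|
L = 12, alpha = 0.0422
Iteration 1: beta = 0.0, y = 1.1427 + 0.0*(1.1427 - 1.1427) = 1.1427
  grad(y) = 5.7124, v = y - alpha*grad = 0.9016
  prox(v) = soft_thresh(0.9016, 0.0625) = 0.8392
Iteration 2: beta = 0.3333, y = 0.8392 + 0.3333*(0.8392 - 1.1427) = 0.738
  grad(y) = 0.8561, v = y - alpha*grad = 0.7019
  prox(v) = soft_thresh(0.7019, 0.0625) = 0.6394
Iteration 3: beta = 0.5, y = 0.6394 + 0.5*(0.6394 - 0.8392) = 0.5395
  grad(y) = -1.5254, v = y - alpha*grad = 0.6039
  prox(v) = soft_thresh(0.6039, 0.0625) = 0.5415
Iteration 4: beta = 0.6, y = 0.5415 + 0.6*(0.5415 - 0.6394) = 0.4827
  grad(y) = -2.2077, v = y - alpha*grad = 0.5759
  prox(v) = soft_thresh(0.5759, 0.0625) = 0.5134
f(x_4) = 6*0.5134^2 - 8*0.5134 + 1.48*|0.5134| = -1.7659


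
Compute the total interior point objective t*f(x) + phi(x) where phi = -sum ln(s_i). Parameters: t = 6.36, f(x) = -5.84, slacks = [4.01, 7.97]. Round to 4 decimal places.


Step 1: Compute log-barrier.
ln values: [1.3888, 2.0757]
phi = -(1.3888 + 2.0757) = -3.4645
Step 2: Compute augmented objective.
t*f(x) = 6.36*-5.84 = -37.1424
Total = -37.1424 - 3.4645 = -40.6069


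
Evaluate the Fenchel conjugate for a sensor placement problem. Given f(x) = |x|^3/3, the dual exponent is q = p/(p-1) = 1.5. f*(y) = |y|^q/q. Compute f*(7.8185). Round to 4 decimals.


The conjugate exponent q satisfies 1/p + 1/q = 1.
p = 3, so q = 3/(3 - 1) = 1.5
|y|^q = 7.8185^1.5 = 21.8618
f*(7.8185) = 21.8618 / 1.5 = 14.5745


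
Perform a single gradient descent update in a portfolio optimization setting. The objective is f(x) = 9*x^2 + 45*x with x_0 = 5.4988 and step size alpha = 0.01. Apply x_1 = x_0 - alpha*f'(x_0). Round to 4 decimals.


We compute the gradient at x_0 and apply the update.
f'(x) = 18*x + 45
f'(5.4988) = 18*5.4988 + 45 = 143.9784
x_1 = 5.4988 - 0.01*143.9784 = 4.059


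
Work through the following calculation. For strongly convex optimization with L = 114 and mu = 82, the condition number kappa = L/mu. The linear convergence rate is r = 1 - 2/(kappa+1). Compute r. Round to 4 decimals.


Step 1: Compute the condition number.
kappa = L/mu = 114/82 = 1.3902
Step 2: Compute the convergence rate.
r = 1 - 2/(kappa + 1) = 1 - 2*mu/(L + mu) = (L - mu)/(L + mu) = 32/196 = 0.1633


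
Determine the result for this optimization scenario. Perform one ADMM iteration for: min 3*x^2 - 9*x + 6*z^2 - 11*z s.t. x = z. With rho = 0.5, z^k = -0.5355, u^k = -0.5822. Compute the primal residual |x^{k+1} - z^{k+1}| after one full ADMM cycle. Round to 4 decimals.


ADMM iteration with rho = 0.5, z^k = -0.5355, u^k = -0.5822
Step 1: x-update.
Minimize 3*x^2 - 9*x + (0.5/2)*(x + 0.5355 - 0.5822)^2
FOC: (2*3 + 0.5)*x = 9 + 0.5*(-0.5355 + 0.5822)
x^{k+1} = 1.3882
Step 2: z-update.
Minimize 6*z^2 - 11*z + (0.5/2)*(1.3882 - z - 0.5822)^2
FOC: (2*6 + 0.5)*z = 11 + 0.5*(1.3882 - 0.5822)
z^{k+1} = 0.9122
Step 3: u-update.
u^{k+1} = -0.5822 + 1.3882 - 0.9122 = -0.1062
Step 4: Primal residual = |1.3882 - 0.9122| = 0.476


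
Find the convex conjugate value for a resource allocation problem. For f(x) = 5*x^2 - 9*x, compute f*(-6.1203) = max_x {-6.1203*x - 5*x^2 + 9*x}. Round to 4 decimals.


f*(y) = sup_x {y*x - a*x^2 - b*x} = sup_x {(y-b)*x - a*x^2}
FOC: (y - b) - 2a*x = 0 => x* = (y - b)/(2a)
x* = (-6.1203 + 9)/(2*5) = 0.288
f*(-6.1203) = (y-b)^2/(4a) = (-6.1203 + 9)^2/(4*5)
= 8.2927/20 = 0.4146


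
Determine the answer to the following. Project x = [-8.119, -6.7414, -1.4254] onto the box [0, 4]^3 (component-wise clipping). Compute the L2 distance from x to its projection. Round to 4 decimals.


Project each component onto [0, 4].
clip(-8.119) = 0.0, clip(-6.7414) = 0.0, clip(-1.4254) = 0.0
Projection = [0.0, 0.0, 0.0]
Squared diffs: [65.9182, 45.4465, 2.0318]
Distance = sqrt(113.3965) = 10.6488


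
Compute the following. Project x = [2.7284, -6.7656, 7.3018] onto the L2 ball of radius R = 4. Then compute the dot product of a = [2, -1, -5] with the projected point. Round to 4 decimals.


Step 1: Compute ||x|| (intermediates to 6 decimals).
||x|| = sqrt(2.7284^2 + (-6.7656)^2 + 7.3018^2) = 10.321521
Step 2: Project.
Since ||x|| > R, scale = R/||x|| = 4/10.321521 = 0.38754, proj(x) = scale * x
proj(x) = [1.057364, -2.621941, 2.82974]
Step 3: Dot product.
a^T * proj(x) = 2*1.057364 - 1*(-2.621941) - 5*2.82974 = -9.412


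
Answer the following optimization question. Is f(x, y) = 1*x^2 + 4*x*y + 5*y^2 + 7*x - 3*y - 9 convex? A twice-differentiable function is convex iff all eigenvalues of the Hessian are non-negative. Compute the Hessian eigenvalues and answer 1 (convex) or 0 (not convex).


The Hessian of f(x,y) = 1*x^2 + 4*x*y + 5*y^2 + 7*x - 3*y - 9 is:
H = [[2, 4], [4, 10]]
Trace = 2 + 10 = 12
Determinant = 2*10 - (4)^2 = 4
Discriminant = (12)^2 - 4*4 = 128.0
Eigenvalues: lambda_1 = 0.3431, lambda_2 = 11.6569
The function is convex.

1


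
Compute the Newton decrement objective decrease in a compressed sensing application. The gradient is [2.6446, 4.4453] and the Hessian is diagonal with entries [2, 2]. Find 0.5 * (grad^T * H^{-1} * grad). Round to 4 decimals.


Step 1: H is diagonal, so H^(-1) * g = [1.3223, 2.2227].
Step 2: g^T H^(-1) g = sum_i g_i^2 / H_ii
  = (2.6446)^2/2 + (4.4453)^2/2
  = 3.497 + 9.8803 = 13.3773
Step 3: Objective decrease = 0.5 * g^T H^(-1) g = 6.6887


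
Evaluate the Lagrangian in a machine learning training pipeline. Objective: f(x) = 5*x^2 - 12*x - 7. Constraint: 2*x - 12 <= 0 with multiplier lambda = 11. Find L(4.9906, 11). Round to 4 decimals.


Step 1: Evaluate f(x).
f(4.9906) = 5*4.9906^2 - 12*4.9906 - 7 = 57.6432
Step 2: Evaluate g(x).
g(4.9906) = 2*4.9906 - 12 = -2.0188
Step 3: Compute Lagrangian.
L = 57.6432 + 11*-2.0188 = 35.4364


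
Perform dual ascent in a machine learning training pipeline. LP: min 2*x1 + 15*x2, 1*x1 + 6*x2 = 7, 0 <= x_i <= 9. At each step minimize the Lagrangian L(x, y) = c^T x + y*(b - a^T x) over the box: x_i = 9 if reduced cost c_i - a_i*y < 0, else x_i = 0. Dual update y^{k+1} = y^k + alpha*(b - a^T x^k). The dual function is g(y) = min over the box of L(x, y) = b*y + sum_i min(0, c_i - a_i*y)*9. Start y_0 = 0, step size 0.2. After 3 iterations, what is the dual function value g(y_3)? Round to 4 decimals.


Dual ascent for LP: min 2*x1 + 15*x2, 1*x1 + 6*x2 = 7, 0 <= x_i <= 9
Step 1: y^k = 0.0, reduced costs: (2.0, 15.0)
  x^k = (0.0, 0.0), subgradient = b - a^T x = 7.0
  y^{k+1} = 0.0 + 0.2*7.0 = 1.4
Step 2: y^k = 1.4, reduced costs: (0.6, 6.6)
  x^k = (0.0, 0.0), subgradient = b - a^T x = 7.0
  y^{k+1} = 1.4 + 0.2*7.0 = 2.8
Step 3: y^k = 2.8, reduced costs: (-0.8, -1.8)
  x^k = (9.0, 9.0), subgradient = b - a^T x = -56.0
  y^{k+1} = 2.8 + 0.2*-56.0 = -8.4
Dual objective at y_3 = -8.4: reduced costs (10.4, 65.4), box minimizer x = (0.0, 0.0)
g(y_3) = b*y + (c1 - a1*y)*x1 + (c2 - a2*y)*x2 = 7*(-8.4) + 10.4*0.0 + 65.4*0.0 = -58.8 + 0.0 + 0.0 = -58.8


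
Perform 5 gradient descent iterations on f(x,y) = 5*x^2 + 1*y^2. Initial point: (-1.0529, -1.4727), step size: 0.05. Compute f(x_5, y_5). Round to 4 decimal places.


Gradient descent on f(x,y) = 5*x^2 + 1*y^2.
Starting point: (-1.0529, -1.4727), alpha = 0.05
Step 1: grad_x = 2*5*-1.0529 = -10.529, grad_y = 2*1*-1.4727 = -2.9454
  x_1 = -1.0529 - 0.05*-10.529 = -0.5265
  y_1 = -1.4727 - 0.05*-2.9454 = -1.3254
Step 2: grad_x = 2*5*-0.5265 = -5.2645, grad_y = 2*1*-1.3254 = -2.6509
  x_2 = -0.5265 - 0.05*-5.2645 = -0.2632
  y_2 = -1.3254 - 0.05*-2.6509 = -1.1929
Step 3: grad_x = 2*5*-0.2632 = -2.6323, grad_y = 2*1*-1.1929 = -2.3858
  x_3 = -0.2632 - 0.05*-2.6323 = -0.1316
  y_3 = -1.1929 - 0.05*-2.3858 = -1.0736
Step 4: grad_x = 2*5*-0.1316 = -1.3161, grad_y = 2*1*-1.0736 = -2.1472
  x_4 = -0.1316 - 0.05*-1.3161 = -0.0658
  y_4 = -1.0736 - 0.05*-2.1472 = -0.9662
Step 5: grad_x = 2*5*-0.0658 = -0.6581, grad_y = 2*1*-0.9662 = -1.9325
  x_5 = -0.0658 - 0.05*-0.6581 = -0.0329
  y_5 = -0.9662 - 0.05*-1.9325 = -0.8696
f(-0.0329, -0.8696) = 5*(-0.0329)^2 + 1*(-0.8696)^2 = 0.7616


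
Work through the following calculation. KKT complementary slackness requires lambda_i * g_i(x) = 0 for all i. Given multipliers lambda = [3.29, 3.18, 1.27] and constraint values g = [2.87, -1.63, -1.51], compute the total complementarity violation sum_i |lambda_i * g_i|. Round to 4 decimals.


KKT complementary slackness check:
lambda_1 * g_1 = 3.29 * 2.87 = 9.4423
lambda_2 * g_2 = 3.18 * -1.63 = -5.1834
lambda_3 * g_3 = 1.27 * -1.51 = -1.9177
Total violation = 9.4423 + 5.1834 + 1.9177 = 16.5434


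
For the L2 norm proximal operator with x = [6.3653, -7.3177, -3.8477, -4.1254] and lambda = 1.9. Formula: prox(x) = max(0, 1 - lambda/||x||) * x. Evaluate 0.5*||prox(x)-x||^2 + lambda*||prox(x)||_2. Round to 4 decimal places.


Step 1: Compute ||x||.
||x|| = 11.22
Step 2: Compute scaling factor.
scale = max(0, 1 - 1.9/11.22) = 0.8307
Step 3: prox(x) = [5.2874, -6.0785, -3.1961, -3.4268]
||prox(x)|| = 9.32
Step 4: Proximal objective.
0.5*||prox-x||^2 = 1.805
lambda*||prox|| = 17.708
Total = 19.5131


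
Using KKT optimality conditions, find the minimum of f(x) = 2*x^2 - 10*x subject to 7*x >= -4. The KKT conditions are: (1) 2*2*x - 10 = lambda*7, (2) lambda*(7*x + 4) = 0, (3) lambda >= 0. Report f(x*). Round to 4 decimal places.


Step 1: Try lambda = 0 (constraint inactive).
Stationarity: 2*2*x - 10 = 0
x* = 10/(2*2) = 2.5
Check constraint: 7*2.5 = 17.5 >= -4 -- satisfied.
Step 2: Compute optimal value.
f(x*) = 2*2.5^2 - 10*2.5 = -12.5


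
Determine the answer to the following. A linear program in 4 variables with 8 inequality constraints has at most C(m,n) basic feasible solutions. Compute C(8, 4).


Each vertex corresponds to some choice of n active constraints out of m, so the number of vertices is at most C(m, n) = m! / (n!(m-n)!).
m = 8, n = 4
Numerator: 8 * 7 * 6 * 5
Denominator: 4! = 24
C(8, 4) = 70


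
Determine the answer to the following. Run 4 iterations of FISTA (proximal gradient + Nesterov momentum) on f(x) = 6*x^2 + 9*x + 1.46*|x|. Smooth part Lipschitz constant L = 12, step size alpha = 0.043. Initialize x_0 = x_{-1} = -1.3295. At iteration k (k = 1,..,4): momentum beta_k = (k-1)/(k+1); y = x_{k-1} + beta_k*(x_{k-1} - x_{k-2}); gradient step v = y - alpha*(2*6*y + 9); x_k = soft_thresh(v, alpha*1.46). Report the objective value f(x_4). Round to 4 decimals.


FISTA on f(x) = 6*x^2 + 9*x + 1.46*|x|
L = 12, alpha = 0.043
Iteration 1: beta = 0.0, y = -1.3295 + 0.0*(-1.3295 + 1.3295) = -1.3295
  grad(y) = -6.954, v = y - alpha*grad = -1.0305
  prox(v) = soft_thresh(-1.0305, 0.0628) = -0.9677
Iteration 2: beta = 0.3333, y = -0.9677 + 0.3333*(-0.9677 + 1.3295) = -0.8471
  grad(y) = -1.1652, v = y - alpha*grad = -0.797
  prox(v) = soft_thresh(-0.797, 0.0628) = -0.7342
Iteration 3: beta = 0.5, y = -0.7342 + 0.5*(-0.7342 + 0.9677) = -0.6175
  grad(y) = 1.5903, v = y - alpha*grad = -0.6859
  prox(v) = soft_thresh(-0.6859, 0.0628) = -0.6231
Iteration 4: beta = 0.6, y = -0.6231 + 0.6*(-0.6231 + 0.7342) = -0.5564
  grad(y) = 2.3233, v = y - alpha*grad = -0.6563
  prox(v) = soft_thresh(-0.6563, 0.0628) = -0.5935
f(x_4) = 6*(-0.5935)^2 + 9*(-0.5935) + 1.46*|-0.5935| = -2.3615


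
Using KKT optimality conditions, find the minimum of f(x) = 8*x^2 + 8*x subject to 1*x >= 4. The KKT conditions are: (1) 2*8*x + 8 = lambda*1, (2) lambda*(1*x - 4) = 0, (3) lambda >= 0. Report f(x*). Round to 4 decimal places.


Step 1: Try lambda = 0 (constraint inactive).
x_unc = -8/(2*8) = -0.5
Check: 1*-0.5 = -0.5 < 4 -- violated!
Step 2: Constraint must be active: 1*x = 4
x* = 4/1 = 4.0
lambda = (2*8*4.0 + 8)/1 = 72.0
Step 3: Compute optimal value.
f(x*) = 8*4.0^2 + 8*4.0 = 160.0


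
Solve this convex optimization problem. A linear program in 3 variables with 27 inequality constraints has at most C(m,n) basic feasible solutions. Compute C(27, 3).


Each vertex corresponds to some choice of n active constraints out of m, so the number of vertices is at most C(m, n) = m! / (n!(m-n)!).
m = 27, n = 3
Numerator: 27 * 26 * 25
Denominator: 3! = 6
C(27, 3) = 2925


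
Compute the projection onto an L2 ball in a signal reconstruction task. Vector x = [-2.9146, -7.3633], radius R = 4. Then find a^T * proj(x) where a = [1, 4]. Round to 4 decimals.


Step 1: Compute ||x|| (intermediates to 6 decimals).
||x|| = sqrt((-2.9146)^2 + (-7.3633)^2) = 7.919159
Step 2: Project.
Since ||x|| > R, scale = R/||x|| = 4/7.919159 = 0.505104, proj(x) = scale * x
proj(x) = [-1.472176, -3.719232]
Step 3: Dot product.
a^T * proj(x) = 1*(-1.472176) + 4*(-3.719232) = -16.3491


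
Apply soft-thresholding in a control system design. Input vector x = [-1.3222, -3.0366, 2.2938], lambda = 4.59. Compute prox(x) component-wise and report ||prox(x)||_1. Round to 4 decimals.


Soft-thresholding with lambda = 4.59:
prox(-1.3222) = sign(-1.3222)*max(|-1.3222| - 4.59, 0) = 0.0
prox(-3.0366) = sign(-3.0366)*max(|-3.0366| - 4.59, 0) = 0.0
prox(2.2938) = sign(2.2938)*max(|2.2938| - 4.59, 0) = 0.0
prox(x) = [0.0, 0.0, 0.0]
||prox(x)||_1 = 0.0 + 0.0 + 0.0 = 0.0


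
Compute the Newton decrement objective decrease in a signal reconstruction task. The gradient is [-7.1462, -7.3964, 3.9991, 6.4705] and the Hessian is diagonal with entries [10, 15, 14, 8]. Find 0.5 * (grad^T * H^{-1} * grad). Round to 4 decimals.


Step 1: H is diagonal, so H^(-1) * g = [-0.7146, -0.4931, 0.2857, 0.8088].
Step 2: g^T H^(-1) g = sum_i g_i^2 / H_ii
  = (-7.1462)^2/10 + (-7.3964)^2/15 + (3.9991)^2/14 + (6.4705)^2/8
  = 5.1068 + 3.6471 + 1.1423 + 5.2334 = 15.1297
Step 3: Objective decrease = 0.5 * g^T H^(-1) g = 7.5648


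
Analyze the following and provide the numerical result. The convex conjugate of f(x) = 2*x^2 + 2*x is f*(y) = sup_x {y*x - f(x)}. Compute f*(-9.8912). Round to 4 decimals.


f*(y) = sup_x {y*x - a*x^2 - b*x} = sup_x {(y-b)*x - a*x^2}
FOC: (y - b) - 2a*x = 0 => x* = (y - b)/(2a)
x* = (-9.8912 - 2)/(2*2) = -2.9728
f*(-9.8912) = (y-b)^2/(4a) = (-9.8912 - 2)^2/(4*2)
= 141.4006/8 = 17.6751


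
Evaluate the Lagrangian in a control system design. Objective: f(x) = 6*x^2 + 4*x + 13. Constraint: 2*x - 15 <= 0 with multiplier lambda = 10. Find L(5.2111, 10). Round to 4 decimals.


Step 1: Evaluate f(x).
f(5.2111) = 6*5.2111^2 + 4*5.2111 + 13 = 196.7778
Step 2: Evaluate g(x).
g(5.2111) = 2*5.2111 - 15 = -4.5778
Step 3: Compute Lagrangian.
L = 196.7778 + 10*-4.5778 = 150.9998


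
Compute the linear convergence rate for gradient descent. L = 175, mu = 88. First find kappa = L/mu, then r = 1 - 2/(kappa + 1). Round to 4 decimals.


Step 1: Compute the condition number.
kappa = L/mu = 175/88 = 1.9886
Step 2: Compute the convergence rate.
r = 1 - 2/(kappa + 1) = 1 - 2*mu/(L + mu) = (L - mu)/(L + mu) = 87/263 = 0.3308


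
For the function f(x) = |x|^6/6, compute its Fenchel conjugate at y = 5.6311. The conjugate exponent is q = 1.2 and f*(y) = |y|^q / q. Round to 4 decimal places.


The conjugate exponent q satisfies 1/p + 1/q = 1.
p = 6, so q = 6/(6 - 1) = 1.2
|y|^q = 5.6311^1.2 = 7.9563
f*(5.6311) = 7.9563 / 1.2 = 6.6303


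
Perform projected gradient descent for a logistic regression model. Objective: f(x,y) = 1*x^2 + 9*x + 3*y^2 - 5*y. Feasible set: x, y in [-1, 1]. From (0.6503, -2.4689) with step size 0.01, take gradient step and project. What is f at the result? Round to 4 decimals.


Step 1: Compute gradient at (0.6503, -2.4689).
grad_x = 2*1*0.6503 + 9 = 10.3006
grad_y = 2*3*-2.4689 - 5 = -19.8134
Step 2: Gradient step.
x_raw = 0.6503 - 0.01*10.3006 = 0.5473
y_raw = -2.4689 - 0.01*-19.8134 = -2.2708
Step 3: Project onto [-1, 1].
x_proj = clip(0.5473) = 0.5473
y_proj = clip(-2.2708) = -1.0
Step 4: Evaluate f.
f(0.5473, -1.0) = 13.2252


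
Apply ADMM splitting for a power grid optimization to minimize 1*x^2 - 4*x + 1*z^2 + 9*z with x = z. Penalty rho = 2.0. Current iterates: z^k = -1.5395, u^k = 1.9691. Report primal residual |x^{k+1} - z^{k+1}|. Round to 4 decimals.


ADMM iteration with rho = 2.0, z^k = -1.5395, u^k = 1.9691
Step 1: x-update.
Minimize 1*x^2 - 4*x + (2.0/2)*(x + 1.5395 + 1.9691)^2
FOC: (2*1 + 2.0)*x = 4 + 2.0*(-1.5395 - 1.9691)
x^{k+1} = -0.7543
Step 2: z-update.
Minimize 1*z^2 + 9*z + (2.0/2)*(-0.7543 - z + 1.9691)^2
FOC: (2*1 + 2.0)*z = -9 + 2.0*(-0.7543 + 1.9691)
z^{k+1} = -1.6426
Step 3: u-update.
u^{k+1} = 1.9691 - 0.7543 + 1.6426 = 2.8574
Step 4: Primal residual = |-0.7543 + 1.6426| = 0.8883


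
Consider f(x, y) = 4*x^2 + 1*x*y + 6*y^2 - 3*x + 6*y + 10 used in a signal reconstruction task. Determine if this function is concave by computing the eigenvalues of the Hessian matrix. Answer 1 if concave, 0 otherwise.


The Hessian of f(x,y) = 4*x^2 + 1*x*y + 6*y^2 - 3*x + 6*y + 10 is:
H = [[8, 1], [1, 12]]
Trace = 8 + 12 = 20
Determinant = 8*12 - (1)^2 = 95
Discriminant = (20)^2 - 4*95 = 20.0
Eigenvalues: lambda_1 = 7.7639, lambda_2 = 12.2361
The function is not concave.

0


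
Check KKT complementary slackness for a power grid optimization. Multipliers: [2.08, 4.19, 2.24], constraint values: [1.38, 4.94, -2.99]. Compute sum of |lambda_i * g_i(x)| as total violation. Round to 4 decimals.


KKT complementary slackness check:
lambda_1 * g_1 = 2.08 * 1.38 = 2.8704
lambda_2 * g_2 = 4.19 * 4.94 = 20.6986
lambda_3 * g_3 = 2.24 * -2.99 = -6.6976
Total violation = 2.8704 + 20.6986 + 6.6976 = 30.2666


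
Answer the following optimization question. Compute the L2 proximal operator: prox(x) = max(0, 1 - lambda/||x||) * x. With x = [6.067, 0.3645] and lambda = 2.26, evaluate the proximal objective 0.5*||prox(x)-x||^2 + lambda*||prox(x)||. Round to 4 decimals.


Step 1: Compute ||x||.
||x|| = 6.0779
Step 2: Compute scaling factor.
scale = max(0, 1 - 2.26/6.0779) = 0.6282
Step 3: prox(x) = [3.8111, 0.229]
||prox(x)|| = 3.8179
Step 4: Proximal objective.
0.5*||prox-x||^2 = 2.5538
lambda*||prox|| = 8.6285
Total = 11.1823


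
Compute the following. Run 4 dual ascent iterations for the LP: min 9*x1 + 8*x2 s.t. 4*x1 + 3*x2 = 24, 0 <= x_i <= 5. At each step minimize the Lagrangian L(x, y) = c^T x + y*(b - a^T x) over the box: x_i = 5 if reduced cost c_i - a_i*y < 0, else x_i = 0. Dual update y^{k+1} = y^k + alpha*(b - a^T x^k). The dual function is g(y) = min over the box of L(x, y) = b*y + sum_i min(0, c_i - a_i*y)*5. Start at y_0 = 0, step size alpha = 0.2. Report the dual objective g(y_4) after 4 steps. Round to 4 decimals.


Dual ascent for LP: min 9*x1 + 8*x2, 4*x1 + 3*x2 = 24, 0 <= x_i <= 5
Step 1: y^k = 0.0, reduced costs: (9.0, 8.0)
  x^k = (0.0, 0.0), subgradient = b - a^T x = 24.0
  y^{k+1} = 0.0 + 0.2*24.0 = 4.8
Step 2: y^k = 4.8, reduced costs: (-10.2, -6.4)
  x^k = (5.0, 5.0), subgradient = b - a^T x = -11.0
  y^{k+1} = 4.8 + 0.2*-11.0 = 2.6
Step 3: y^k = 2.6, reduced costs: (-1.4, 0.2)
  x^k = (5.0, 0.0), subgradient = b - a^T x = 4.0
  y^{k+1} = 2.6 + 0.2*4.0 = 3.4
Step 4: y^k = 3.4, reduced costs: (-4.6, -2.2)
  x^k = (5.0, 5.0), subgradient = b - a^T x = -11.0
  y^{k+1} = 3.4 + 0.2*-11.0 = 1.2
Dual objective at y_4 = 1.2: reduced costs (4.2, 4.4), box minimizer x = (0.0, 0.0)
g(y_4) = b*y + (c1 - a1*y)*x1 + (c2 - a2*y)*x2 = 24*1.2 + 4.2*0.0 + 4.4*0.0 = 28.8 + 0.0 + 0.0 = 28.8


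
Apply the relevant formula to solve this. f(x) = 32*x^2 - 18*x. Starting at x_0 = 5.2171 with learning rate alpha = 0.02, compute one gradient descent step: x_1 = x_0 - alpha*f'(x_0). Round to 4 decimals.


We compute the gradient at x_0 and apply the update.
f'(x) = 64*x - 18
f'(5.2171) = 64*5.2171 - 18 = 315.8944
x_1 = 5.2171 - 0.02*315.8944 = -1.1008


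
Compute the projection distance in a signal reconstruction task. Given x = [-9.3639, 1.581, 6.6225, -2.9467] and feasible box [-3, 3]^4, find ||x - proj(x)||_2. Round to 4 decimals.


Project each component onto [-3, 3].
clip(-9.3639) = -3.0, clip(1.581) = 1.581, clip(6.6225) = 3.0, clip(-2.9467) = -2.9467
Projection = [-3.0, 1.581, 3.0, -2.9467]
Squared diffs: [40.4992, 0.0, 13.1225, 0.0]
Distance = sqrt(53.6217) = 7.3227


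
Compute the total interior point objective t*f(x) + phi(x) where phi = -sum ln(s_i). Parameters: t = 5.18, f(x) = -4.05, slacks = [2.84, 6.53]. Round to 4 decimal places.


Step 1: Compute log-barrier.
ln values: [1.0438, 1.8764]
phi = -(1.0438 + 1.8764) = -2.9202
Step 2: Compute augmented objective.
t*f(x) = 5.18*-4.05 = -20.979
Total = -20.979 - 2.9202 = -23.8992


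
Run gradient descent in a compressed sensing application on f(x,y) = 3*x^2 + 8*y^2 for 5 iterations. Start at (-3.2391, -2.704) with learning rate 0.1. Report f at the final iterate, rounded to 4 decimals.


Gradient descent on f(x,y) = 3*x^2 + 8*y^2.
Starting point: (-3.2391, -2.704), alpha = 0.1
Step 1: grad_x = 2*3*-3.2391 = -19.4346, grad_y = 2*8*-2.704 = -43.264
  x_1 = -3.2391 - 0.1*-19.4346 = -1.2956
  y_1 = -2.704 - 0.1*-43.264 = 1.6224
Step 2: grad_x = 2*3*-1.2956 = -7.7738, grad_y = 2*8*1.6224 = 25.9584
  x_2 = -1.2956 - 0.1*-7.7738 = -0.5183
  y_2 = 1.6224 - 0.1*25.9584 = -0.9734
Step 3: grad_x = 2*3*-0.5183 = -3.1095, grad_y = 2*8*-0.9734 = -15.575
  x_3 = -0.5183 - 0.1*-3.1095 = -0.2073
  y_3 = -0.9734 - 0.1*-15.575 = 0.5841
Step 4: grad_x = 2*3*-0.2073 = -1.2438, grad_y = 2*8*0.5841 = 9.345
  x_4 = -0.2073 - 0.1*-1.2438 = -0.0829
  y_4 = 0.5841 - 0.1*9.345 = -0.3504
Step 5: grad_x = 2*3*-0.0829 = -0.4975, grad_y = 2*8*-0.3504 = -5.607
  x_5 = -0.0829 - 0.1*-0.4975 = -0.0332
  y_5 = -0.3504 - 0.1*-5.607 = 0.2103
f(-0.0332, 0.2103) = 3*(-0.0332)^2 + 8*0.2103^2 = 0.357


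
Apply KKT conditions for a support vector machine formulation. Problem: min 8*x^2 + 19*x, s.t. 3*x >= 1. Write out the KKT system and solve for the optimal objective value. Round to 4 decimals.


Step 1: Try lambda = 0 (constraint inactive).
x_unc = -19/(2*8) = -1.1875
Check: 3*-1.1875 = -3.5625 < 1 -- violated!
Step 2: Constraint must be active: 3*x = 1
x* = 1/3 = 0.3333 (rounded; the exact value 1/3 is used below)
lambda = (2*8*(1/3) + 19)/3 = 8.1111
Step 3: Compute optimal value.
f(x*) = 8*(1/3)^2 + 19*(1/3) = 7.2222


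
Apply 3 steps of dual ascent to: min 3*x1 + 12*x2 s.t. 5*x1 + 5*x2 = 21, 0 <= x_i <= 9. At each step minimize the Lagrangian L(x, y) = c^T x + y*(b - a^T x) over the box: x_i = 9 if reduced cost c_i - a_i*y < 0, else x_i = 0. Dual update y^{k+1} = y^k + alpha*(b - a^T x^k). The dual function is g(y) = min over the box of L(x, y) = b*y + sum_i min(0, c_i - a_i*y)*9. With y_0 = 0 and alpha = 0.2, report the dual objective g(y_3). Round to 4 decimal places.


Dual ascent for LP: min 3*x1 + 12*x2, 5*x1 + 5*x2 = 21, 0 <= x_i <= 9
Step 1: y^k = 0.0, reduced costs: (3.0, 12.0)
  x^k = (0.0, 0.0), subgradient = b - a^T x = 21.0
  y^{k+1} = 0.0 + 0.2*21.0 = 4.2
Step 2: y^k = 4.2, reduced costs: (-18.0, -9.0)
  x^k = (9.0, 9.0), subgradient = b - a^T x = -69.0
  y^{k+1} = 4.2 + 0.2*-69.0 = -9.6
Step 3: y^k = -9.6, reduced costs: (51.0, 60.0)
  x^k = (0.0, 0.0), subgradient = b - a^T x = 21.0
  y^{k+1} = -9.6 + 0.2*21.0 = -5.4
Dual objective at y_3 = -5.4: reduced costs (30.0, 39.0), box minimizer x = (0.0, 0.0)
g(y_3) = b*y + (c1 - a1*y)*x1 + (c2 - a2*y)*x2 = 21*(-5.4) + 30.0*0.0 + 39.0*0.0 = -113.4 + 0.0 + 0.0 = -113.4


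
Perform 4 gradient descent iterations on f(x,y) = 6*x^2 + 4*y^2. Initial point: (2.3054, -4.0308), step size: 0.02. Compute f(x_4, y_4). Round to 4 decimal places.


Gradient descent on f(x,y) = 6*x^2 + 4*y^2.
Starting point: (2.3054, -4.0308), alpha = 0.02
Step 1: grad_x = 2*6*2.3054 = 27.6648, grad_y = 2*4*-4.0308 = -32.2464
  x_1 = 2.3054 - 0.02*27.6648 = 1.7521
  y_1 = -4.0308 - 0.02*-32.2464 = -3.3859
Step 2: grad_x = 2*6*1.7521 = 21.0252, grad_y = 2*4*-3.3859 = -27.087
  x_2 = 1.7521 - 0.02*21.0252 = 1.3316
  y_2 = -3.3859 - 0.02*-27.087 = -2.8441
Step 3: grad_x = 2*6*1.3316 = 15.9792, grad_y = 2*4*-2.8441 = -22.7531
  x_3 = 1.3316 - 0.02*15.9792 = 1.012
  y_3 = -2.8441 - 0.02*-22.7531 = -2.3891
Step 4: grad_x = 2*6*1.012 = 12.1442, grad_y = 2*4*-2.3891 = -19.1126
  x_4 = 1.012 - 0.02*12.1442 = 0.7691
  y_4 = -2.3891 - 0.02*-19.1126 = -2.0068
f(0.7691, -2.0068) = 6*0.7691^2 + 4*(-2.0068)^2 = 19.6587


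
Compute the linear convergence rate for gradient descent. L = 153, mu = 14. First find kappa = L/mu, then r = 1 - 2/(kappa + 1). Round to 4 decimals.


Step 1: Compute the condition number.
kappa = L/mu = 153/14 = 10.9286
Step 2: Compute the convergence rate.
r = 1 - 2/(kappa + 1) = 1 - 2*mu/(L + mu) = (L - mu)/(L + mu) = 139/167 = 0.8323


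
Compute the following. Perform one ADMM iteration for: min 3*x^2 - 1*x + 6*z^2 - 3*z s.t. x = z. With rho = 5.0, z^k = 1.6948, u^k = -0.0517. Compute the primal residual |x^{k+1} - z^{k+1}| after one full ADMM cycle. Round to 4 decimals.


ADMM iteration with rho = 5.0, z^k = 1.6948, u^k = -0.0517
Step 1: x-update.
Minimize 3*x^2 - 1*x + (5.0/2)*(x - 1.6948 - 0.0517)^2
FOC: (2*3 + 5.0)*x = 1 + 5.0*(1.6948 + 0.0517)
x^{k+1} = 0.8848
Step 2: z-update.
Minimize 6*z^2 - 3*z + (5.0/2)*(0.8848 - z - 0.0517)^2
FOC: (2*6 + 5.0)*z = 3 + 5.0*(0.8848 - 0.0517)
z^{k+1} = 0.4215
Step 3: u-update.
u^{k+1} = -0.0517 + 0.8848 - 0.4215 = 0.4116
Step 4: Primal residual = |0.8848 - 0.4215| = 0.4633


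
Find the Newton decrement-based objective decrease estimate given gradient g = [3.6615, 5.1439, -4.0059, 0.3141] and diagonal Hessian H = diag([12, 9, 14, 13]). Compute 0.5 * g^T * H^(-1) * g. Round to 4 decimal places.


Step 1: H is diagonal, so H^(-1) * g = [0.3051, 0.5715, -0.2861, 0.0242].
Step 2: g^T H^(-1) g = sum_i g_i^2 / H_ii
  = (3.6615)^2/12 + (5.1439)^2/9 + (-4.0059)^2/14 + (0.3141)^2/13
  = 1.1172 + 2.94 + 1.1462 + 0.0076 = 5.211
Step 3: Objective decrease = 0.5 * g^T H^(-1) g = 2.6055


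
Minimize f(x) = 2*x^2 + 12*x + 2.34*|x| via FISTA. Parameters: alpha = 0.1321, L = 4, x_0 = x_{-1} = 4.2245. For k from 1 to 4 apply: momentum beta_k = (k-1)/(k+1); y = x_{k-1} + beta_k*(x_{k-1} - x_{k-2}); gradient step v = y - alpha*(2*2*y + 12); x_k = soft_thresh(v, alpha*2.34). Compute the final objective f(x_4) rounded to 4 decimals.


FISTA on f(x) = 2*x^2 + 12*x + 2.34*|x|
L = 4, alpha = 0.1321
Iteration 1: beta = 0.0, y = 4.2245 + 0.0*(4.2245 - 4.2245) = 4.2245
  grad(y) = 28.898, v = y - alpha*grad = 0.4071
  prox(v) = soft_thresh(0.4071, 0.3091) = 0.098
Iteration 2: beta = 0.3333, y = 0.098 + 0.3333*(0.098 - 4.2245) = -1.2776
  grad(y) = 6.8898, v = y - alpha*grad = -2.1877
  prox(v) = soft_thresh(-2.1877, 0.3091) = -1.8786
Iteration 3: beta = 0.5, y = -1.8786 + 0.5*(-1.8786 - 0.098) = -2.8669
  grad(y) = 0.5326, v = y - alpha*grad = -2.9372
  prox(v) = soft_thresh(-2.9372, 0.3091) = -2.6281
Iteration 4: beta = 0.6, y = -2.6281 + 0.6*(-2.6281 + 1.8786) = -3.0778
  grad(y) = -0.3112, v = y - alpha*grad = -3.0367
  prox(v) = soft_thresh(-3.0367, 0.3091) = -2.7276
f(x_4) = 2*(-2.7276)^2 + 12*(-2.7276) + 2.34*|-2.7276| = -11.469


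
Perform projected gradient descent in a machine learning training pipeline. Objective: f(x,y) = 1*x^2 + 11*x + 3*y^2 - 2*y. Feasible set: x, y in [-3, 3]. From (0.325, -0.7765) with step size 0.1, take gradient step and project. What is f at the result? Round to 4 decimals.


Step 1: Compute gradient at (0.325, -0.7765).
grad_x = 2*1*0.325 + 11 = 11.65
grad_y = 2*3*-0.7765 - 2 = -6.659
Step 2: Gradient step.
x_raw = 0.325 - 0.1*11.65 = -0.84
y_raw = -0.7765 - 0.1*-6.659 = -0.1106
Step 3: Project onto [-3, 3].
x_proj = clip(-0.84) = -0.84
y_proj = clip(-0.1106) = -0.1106
Step 4: Evaluate f.
f(-0.84, -0.1106) = -8.2765


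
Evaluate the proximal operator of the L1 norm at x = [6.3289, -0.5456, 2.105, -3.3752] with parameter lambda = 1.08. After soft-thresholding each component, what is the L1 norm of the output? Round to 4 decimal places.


Soft-thresholding with lambda = 1.08:
prox(6.3289) = sign(6.3289)*max(|6.3289| - 1.08, 0) = 5.2489
prox(-0.5456) = sign(-0.5456)*max(|-0.5456| - 1.08, 0) = 0.0
prox(2.105) = sign(2.105)*max(|2.105| - 1.08, 0) = 1.025
prox(-3.3752) = sign(-3.3752)*max(|-3.3752| - 1.08, 0) = -2.2952
prox(x) = [5.2489, 0.0, 1.025, -2.2952]
||prox(x)||_1 = 5.2489 + 0.0 + 1.025 + 2.2952 = 8.5691
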